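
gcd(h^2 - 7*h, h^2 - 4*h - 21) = h - 7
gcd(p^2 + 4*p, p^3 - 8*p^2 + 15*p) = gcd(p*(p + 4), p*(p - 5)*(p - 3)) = p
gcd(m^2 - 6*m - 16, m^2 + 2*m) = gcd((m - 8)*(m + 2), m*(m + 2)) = m + 2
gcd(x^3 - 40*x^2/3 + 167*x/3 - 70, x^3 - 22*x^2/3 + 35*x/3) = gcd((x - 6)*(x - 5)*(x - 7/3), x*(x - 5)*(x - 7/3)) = x^2 - 22*x/3 + 35/3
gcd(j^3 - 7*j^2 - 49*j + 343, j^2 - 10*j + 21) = j - 7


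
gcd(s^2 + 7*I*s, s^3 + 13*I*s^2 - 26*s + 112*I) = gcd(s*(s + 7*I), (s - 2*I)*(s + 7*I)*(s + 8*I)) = s + 7*I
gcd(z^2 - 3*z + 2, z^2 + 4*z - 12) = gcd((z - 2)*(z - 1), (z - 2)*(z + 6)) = z - 2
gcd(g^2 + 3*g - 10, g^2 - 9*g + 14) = g - 2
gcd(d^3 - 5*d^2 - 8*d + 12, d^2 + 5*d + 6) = d + 2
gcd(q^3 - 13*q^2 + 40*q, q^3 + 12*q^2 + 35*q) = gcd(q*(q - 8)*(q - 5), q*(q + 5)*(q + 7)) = q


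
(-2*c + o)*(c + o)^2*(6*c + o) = -12*c^4 - 20*c^3*o - 3*c^2*o^2 + 6*c*o^3 + o^4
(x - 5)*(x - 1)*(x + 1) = x^3 - 5*x^2 - x + 5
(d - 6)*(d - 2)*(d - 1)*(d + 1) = d^4 - 8*d^3 + 11*d^2 + 8*d - 12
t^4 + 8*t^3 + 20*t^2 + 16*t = t*(t + 2)^2*(t + 4)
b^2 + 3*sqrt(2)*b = b*(b + 3*sqrt(2))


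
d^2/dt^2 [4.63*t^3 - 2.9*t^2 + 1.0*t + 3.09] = 27.78*t - 5.8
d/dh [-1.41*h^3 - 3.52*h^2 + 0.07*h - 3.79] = -4.23*h^2 - 7.04*h + 0.07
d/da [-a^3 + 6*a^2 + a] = -3*a^2 + 12*a + 1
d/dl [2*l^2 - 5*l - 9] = 4*l - 5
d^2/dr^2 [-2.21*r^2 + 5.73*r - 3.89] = -4.42000000000000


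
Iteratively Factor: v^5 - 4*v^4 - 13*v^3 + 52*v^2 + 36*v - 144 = (v - 3)*(v^4 - v^3 - 16*v^2 + 4*v + 48) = (v - 4)*(v - 3)*(v^3 + 3*v^2 - 4*v - 12) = (v - 4)*(v - 3)*(v - 2)*(v^2 + 5*v + 6) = (v - 4)*(v - 3)*(v - 2)*(v + 3)*(v + 2)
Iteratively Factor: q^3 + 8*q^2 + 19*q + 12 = (q + 1)*(q^2 + 7*q + 12) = (q + 1)*(q + 4)*(q + 3)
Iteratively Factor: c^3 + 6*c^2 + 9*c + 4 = (c + 4)*(c^2 + 2*c + 1) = (c + 1)*(c + 4)*(c + 1)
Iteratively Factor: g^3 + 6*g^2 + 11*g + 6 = (g + 2)*(g^2 + 4*g + 3) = (g + 1)*(g + 2)*(g + 3)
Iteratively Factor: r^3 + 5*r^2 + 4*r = (r + 4)*(r^2 + r) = (r + 1)*(r + 4)*(r)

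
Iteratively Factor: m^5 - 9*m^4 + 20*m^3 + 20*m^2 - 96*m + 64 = (m + 2)*(m^4 - 11*m^3 + 42*m^2 - 64*m + 32) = (m - 1)*(m + 2)*(m^3 - 10*m^2 + 32*m - 32) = (m - 4)*(m - 1)*(m + 2)*(m^2 - 6*m + 8) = (m - 4)*(m - 2)*(m - 1)*(m + 2)*(m - 4)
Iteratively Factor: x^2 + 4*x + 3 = (x + 3)*(x + 1)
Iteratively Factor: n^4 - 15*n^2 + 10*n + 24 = (n + 1)*(n^3 - n^2 - 14*n + 24) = (n + 1)*(n + 4)*(n^2 - 5*n + 6) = (n - 2)*(n + 1)*(n + 4)*(n - 3)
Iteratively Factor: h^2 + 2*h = (h)*(h + 2)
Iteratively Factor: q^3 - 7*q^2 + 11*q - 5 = (q - 1)*(q^2 - 6*q + 5) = (q - 5)*(q - 1)*(q - 1)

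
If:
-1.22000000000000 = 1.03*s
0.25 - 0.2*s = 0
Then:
No Solution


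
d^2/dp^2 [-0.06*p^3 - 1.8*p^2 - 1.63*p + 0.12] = -0.36*p - 3.6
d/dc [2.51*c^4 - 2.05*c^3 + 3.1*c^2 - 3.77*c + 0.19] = 10.04*c^3 - 6.15*c^2 + 6.2*c - 3.77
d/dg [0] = 0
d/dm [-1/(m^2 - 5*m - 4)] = (2*m - 5)/(-m^2 + 5*m + 4)^2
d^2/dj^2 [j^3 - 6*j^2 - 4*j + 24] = 6*j - 12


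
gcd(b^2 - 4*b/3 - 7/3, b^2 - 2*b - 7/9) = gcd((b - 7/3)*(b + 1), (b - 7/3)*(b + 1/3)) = b - 7/3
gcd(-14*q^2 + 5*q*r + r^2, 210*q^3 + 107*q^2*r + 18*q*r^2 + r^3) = 7*q + r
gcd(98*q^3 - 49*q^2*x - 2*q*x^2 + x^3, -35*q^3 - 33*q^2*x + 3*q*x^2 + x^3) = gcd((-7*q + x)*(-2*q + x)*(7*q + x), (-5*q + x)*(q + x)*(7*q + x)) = 7*q + x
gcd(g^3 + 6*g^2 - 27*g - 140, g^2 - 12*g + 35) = g - 5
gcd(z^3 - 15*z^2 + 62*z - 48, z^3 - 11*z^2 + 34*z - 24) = z^2 - 7*z + 6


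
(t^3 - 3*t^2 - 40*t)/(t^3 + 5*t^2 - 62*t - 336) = t*(t + 5)/(t^2 + 13*t + 42)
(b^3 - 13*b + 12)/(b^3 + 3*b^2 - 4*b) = (b - 3)/b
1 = 1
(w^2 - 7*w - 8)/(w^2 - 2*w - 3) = (w - 8)/(w - 3)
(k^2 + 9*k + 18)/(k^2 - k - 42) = (k + 3)/(k - 7)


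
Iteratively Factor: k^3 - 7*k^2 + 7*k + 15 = (k + 1)*(k^2 - 8*k + 15) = (k - 3)*(k + 1)*(k - 5)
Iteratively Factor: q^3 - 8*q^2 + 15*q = (q)*(q^2 - 8*q + 15) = q*(q - 5)*(q - 3)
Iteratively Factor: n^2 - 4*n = (n)*(n - 4)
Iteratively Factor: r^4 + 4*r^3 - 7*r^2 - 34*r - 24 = (r + 1)*(r^3 + 3*r^2 - 10*r - 24) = (r - 3)*(r + 1)*(r^2 + 6*r + 8) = (r - 3)*(r + 1)*(r + 2)*(r + 4)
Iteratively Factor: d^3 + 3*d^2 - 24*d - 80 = (d - 5)*(d^2 + 8*d + 16) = (d - 5)*(d + 4)*(d + 4)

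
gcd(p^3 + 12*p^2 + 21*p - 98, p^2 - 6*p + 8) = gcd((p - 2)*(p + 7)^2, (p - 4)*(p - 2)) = p - 2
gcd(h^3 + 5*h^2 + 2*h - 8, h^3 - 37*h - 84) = h + 4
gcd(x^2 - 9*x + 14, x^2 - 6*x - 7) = x - 7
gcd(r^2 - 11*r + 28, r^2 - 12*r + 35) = r - 7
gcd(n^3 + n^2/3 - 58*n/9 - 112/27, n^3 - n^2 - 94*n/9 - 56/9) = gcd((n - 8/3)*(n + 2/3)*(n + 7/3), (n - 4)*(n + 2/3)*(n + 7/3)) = n^2 + 3*n + 14/9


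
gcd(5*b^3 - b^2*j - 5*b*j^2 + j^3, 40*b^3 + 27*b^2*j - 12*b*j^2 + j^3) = 5*b^2 + 4*b*j - j^2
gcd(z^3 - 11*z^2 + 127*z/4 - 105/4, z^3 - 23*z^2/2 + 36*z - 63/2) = z^2 - 17*z/2 + 21/2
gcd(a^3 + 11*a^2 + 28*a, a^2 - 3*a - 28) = a + 4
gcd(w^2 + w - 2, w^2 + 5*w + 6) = w + 2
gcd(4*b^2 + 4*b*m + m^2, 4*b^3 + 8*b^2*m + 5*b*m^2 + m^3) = 4*b^2 + 4*b*m + m^2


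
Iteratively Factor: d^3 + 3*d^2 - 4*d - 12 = (d + 2)*(d^2 + d - 6) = (d - 2)*(d + 2)*(d + 3)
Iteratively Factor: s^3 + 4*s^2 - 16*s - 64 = (s + 4)*(s^2 - 16) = (s - 4)*(s + 4)*(s + 4)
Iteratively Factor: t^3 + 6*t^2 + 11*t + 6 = (t + 3)*(t^2 + 3*t + 2) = (t + 1)*(t + 3)*(t + 2)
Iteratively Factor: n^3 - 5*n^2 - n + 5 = (n + 1)*(n^2 - 6*n + 5) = (n - 5)*(n + 1)*(n - 1)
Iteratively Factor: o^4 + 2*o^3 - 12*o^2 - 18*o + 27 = (o + 3)*(o^3 - o^2 - 9*o + 9) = (o + 3)^2*(o^2 - 4*o + 3) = (o - 3)*(o + 3)^2*(o - 1)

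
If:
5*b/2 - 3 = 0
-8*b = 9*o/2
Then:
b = 6/5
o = -32/15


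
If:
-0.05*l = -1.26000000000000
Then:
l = 25.20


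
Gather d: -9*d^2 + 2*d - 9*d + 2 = -9*d^2 - 7*d + 2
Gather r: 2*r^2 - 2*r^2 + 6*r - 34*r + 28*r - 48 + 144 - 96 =0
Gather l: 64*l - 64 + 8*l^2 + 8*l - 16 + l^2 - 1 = 9*l^2 + 72*l - 81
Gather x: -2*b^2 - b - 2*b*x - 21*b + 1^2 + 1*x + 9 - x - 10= -2*b^2 - 2*b*x - 22*b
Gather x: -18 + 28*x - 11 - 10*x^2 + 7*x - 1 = -10*x^2 + 35*x - 30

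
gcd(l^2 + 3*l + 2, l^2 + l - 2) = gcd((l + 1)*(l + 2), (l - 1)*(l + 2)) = l + 2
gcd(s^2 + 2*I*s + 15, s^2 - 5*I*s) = 1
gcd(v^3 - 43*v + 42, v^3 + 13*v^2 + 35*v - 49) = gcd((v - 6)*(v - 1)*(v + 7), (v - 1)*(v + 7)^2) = v^2 + 6*v - 7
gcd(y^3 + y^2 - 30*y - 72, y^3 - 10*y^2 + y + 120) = y + 3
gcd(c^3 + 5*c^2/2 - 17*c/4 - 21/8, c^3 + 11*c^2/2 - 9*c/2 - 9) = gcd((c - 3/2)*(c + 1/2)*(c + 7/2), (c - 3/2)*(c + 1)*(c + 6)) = c - 3/2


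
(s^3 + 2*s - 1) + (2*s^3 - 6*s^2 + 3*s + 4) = 3*s^3 - 6*s^2 + 5*s + 3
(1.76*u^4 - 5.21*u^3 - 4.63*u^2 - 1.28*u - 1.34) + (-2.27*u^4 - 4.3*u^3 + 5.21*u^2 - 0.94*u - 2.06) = -0.51*u^4 - 9.51*u^3 + 0.58*u^2 - 2.22*u - 3.4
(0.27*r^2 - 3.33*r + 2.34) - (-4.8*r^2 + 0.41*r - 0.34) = 5.07*r^2 - 3.74*r + 2.68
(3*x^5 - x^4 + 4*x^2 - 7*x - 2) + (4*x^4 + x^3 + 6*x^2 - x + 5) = 3*x^5 + 3*x^4 + x^3 + 10*x^2 - 8*x + 3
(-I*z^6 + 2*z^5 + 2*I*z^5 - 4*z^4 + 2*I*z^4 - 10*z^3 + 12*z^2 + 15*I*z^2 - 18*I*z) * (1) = -I*z^6 + 2*z^5 + 2*I*z^5 - 4*z^4 + 2*I*z^4 - 10*z^3 + 12*z^2 + 15*I*z^2 - 18*I*z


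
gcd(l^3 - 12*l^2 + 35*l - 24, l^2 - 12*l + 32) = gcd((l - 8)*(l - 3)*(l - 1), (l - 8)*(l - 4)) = l - 8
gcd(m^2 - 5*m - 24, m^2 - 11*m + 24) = m - 8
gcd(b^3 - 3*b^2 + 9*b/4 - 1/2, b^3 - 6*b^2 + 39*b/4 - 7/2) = b^2 - 5*b/2 + 1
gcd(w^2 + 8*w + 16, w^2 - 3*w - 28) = w + 4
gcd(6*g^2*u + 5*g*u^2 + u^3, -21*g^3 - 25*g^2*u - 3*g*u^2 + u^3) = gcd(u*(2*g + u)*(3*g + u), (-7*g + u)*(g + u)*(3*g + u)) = 3*g + u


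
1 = 1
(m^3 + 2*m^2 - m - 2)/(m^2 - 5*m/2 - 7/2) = 2*(m^2 + m - 2)/(2*m - 7)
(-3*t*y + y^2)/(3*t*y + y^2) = (-3*t + y)/(3*t + y)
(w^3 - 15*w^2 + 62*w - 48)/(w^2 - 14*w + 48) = w - 1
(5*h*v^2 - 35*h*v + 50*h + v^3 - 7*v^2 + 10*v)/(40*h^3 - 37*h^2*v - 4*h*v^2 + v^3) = (v^2 - 7*v + 10)/(8*h^2 - 9*h*v + v^2)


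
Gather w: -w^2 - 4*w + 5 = -w^2 - 4*w + 5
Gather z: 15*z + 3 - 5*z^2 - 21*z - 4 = -5*z^2 - 6*z - 1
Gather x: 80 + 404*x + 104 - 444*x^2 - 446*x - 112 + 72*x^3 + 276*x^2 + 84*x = 72*x^3 - 168*x^2 + 42*x + 72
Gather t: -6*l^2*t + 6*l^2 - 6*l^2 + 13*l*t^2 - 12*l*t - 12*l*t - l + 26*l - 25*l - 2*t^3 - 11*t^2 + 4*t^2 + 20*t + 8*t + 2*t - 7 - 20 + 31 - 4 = -2*t^3 + t^2*(13*l - 7) + t*(-6*l^2 - 24*l + 30)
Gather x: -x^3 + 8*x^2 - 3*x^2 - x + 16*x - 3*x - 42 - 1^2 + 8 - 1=-x^3 + 5*x^2 + 12*x - 36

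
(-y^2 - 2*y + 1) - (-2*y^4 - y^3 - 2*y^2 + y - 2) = 2*y^4 + y^3 + y^2 - 3*y + 3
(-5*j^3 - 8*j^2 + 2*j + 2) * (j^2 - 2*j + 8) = -5*j^5 + 2*j^4 - 22*j^3 - 66*j^2 + 12*j + 16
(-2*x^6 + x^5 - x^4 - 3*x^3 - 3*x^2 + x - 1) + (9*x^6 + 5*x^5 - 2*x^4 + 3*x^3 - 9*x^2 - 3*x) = 7*x^6 + 6*x^5 - 3*x^4 - 12*x^2 - 2*x - 1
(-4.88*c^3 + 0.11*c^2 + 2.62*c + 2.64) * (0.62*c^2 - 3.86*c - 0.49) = -3.0256*c^5 + 18.905*c^4 + 3.591*c^3 - 8.5303*c^2 - 11.4742*c - 1.2936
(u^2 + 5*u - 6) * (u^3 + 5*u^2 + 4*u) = u^5 + 10*u^4 + 23*u^3 - 10*u^2 - 24*u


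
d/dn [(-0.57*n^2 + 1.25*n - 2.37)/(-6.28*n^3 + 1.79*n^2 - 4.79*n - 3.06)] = (-3.5796*n^4 + 15.7*n^3 - 44.158*n^2 + 11.973*n - 15.1773)/(39.4384*n^6 - 22.4824*n^5 + 63.3665*n^4 + 21.2854*n^3 + 11.9893*n^2 + 29.3148*n + 9.3636)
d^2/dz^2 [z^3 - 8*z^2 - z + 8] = 6*z - 16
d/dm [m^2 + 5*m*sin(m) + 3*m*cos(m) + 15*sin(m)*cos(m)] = -3*m*sin(m) + 5*m*cos(m) + 2*m + 5*sin(m) + 3*cos(m) + 15*cos(2*m)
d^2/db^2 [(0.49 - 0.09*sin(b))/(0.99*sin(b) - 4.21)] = (-0.105138*sin(b)^2 - 0.447102*sin(b) + 0.210276)/(0.970299*sin(b)^3 - 12.378663*sin(b)^2 + 52.640577*sin(b) - 74.618461)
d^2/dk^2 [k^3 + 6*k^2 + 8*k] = 6*k + 12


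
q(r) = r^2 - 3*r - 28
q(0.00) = -28.00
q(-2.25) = -16.19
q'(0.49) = -2.02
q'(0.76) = -1.48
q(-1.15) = -23.23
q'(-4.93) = -12.86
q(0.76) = -29.70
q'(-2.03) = -7.06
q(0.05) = -28.15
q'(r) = 2*r - 3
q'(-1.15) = -5.30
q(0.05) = -28.15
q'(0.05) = -2.90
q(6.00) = -10.00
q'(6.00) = 9.00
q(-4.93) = 11.09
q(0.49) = -29.23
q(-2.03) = -17.79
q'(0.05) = -2.90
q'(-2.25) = -7.50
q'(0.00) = -3.00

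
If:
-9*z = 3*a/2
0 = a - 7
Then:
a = 7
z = -7/6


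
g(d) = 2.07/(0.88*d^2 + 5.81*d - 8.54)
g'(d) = 2.07*(-1.76*d - 5.81)/(0.88*d^2 + 5.81*d - 8.54)^2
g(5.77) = 0.04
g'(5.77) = -0.01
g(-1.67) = -0.13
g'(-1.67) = -0.02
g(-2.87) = -0.12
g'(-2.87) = -0.00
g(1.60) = 0.69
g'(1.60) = -1.97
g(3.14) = 0.11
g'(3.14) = -0.07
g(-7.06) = -0.36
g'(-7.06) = 0.42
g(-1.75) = -0.13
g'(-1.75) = -0.02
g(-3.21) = -0.11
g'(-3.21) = -0.00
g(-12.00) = 0.04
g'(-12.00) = 0.01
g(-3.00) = -0.11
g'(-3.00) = -0.00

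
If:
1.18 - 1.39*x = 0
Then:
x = 0.85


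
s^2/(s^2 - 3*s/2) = 2*s/(2*s - 3)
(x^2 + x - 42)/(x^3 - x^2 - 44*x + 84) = 1/(x - 2)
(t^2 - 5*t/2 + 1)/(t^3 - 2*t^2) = (t - 1/2)/t^2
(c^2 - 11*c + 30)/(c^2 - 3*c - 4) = (-c^2 + 11*c - 30)/(-c^2 + 3*c + 4)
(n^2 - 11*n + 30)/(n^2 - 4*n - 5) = (n - 6)/(n + 1)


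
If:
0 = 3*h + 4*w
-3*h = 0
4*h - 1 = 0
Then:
No Solution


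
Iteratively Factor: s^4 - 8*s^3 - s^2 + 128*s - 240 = (s - 4)*(s^3 - 4*s^2 - 17*s + 60) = (s - 4)*(s - 3)*(s^2 - s - 20) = (s - 5)*(s - 4)*(s - 3)*(s + 4)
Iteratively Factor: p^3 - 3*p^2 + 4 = (p - 2)*(p^2 - p - 2) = (p - 2)*(p + 1)*(p - 2)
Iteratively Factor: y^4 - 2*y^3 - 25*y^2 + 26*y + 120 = (y + 2)*(y^3 - 4*y^2 - 17*y + 60) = (y + 2)*(y + 4)*(y^2 - 8*y + 15) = (y - 5)*(y + 2)*(y + 4)*(y - 3)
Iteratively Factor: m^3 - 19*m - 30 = (m - 5)*(m^2 + 5*m + 6) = (m - 5)*(m + 3)*(m + 2)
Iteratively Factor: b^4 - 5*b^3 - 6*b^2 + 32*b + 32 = (b + 1)*(b^3 - 6*b^2 + 32) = (b - 4)*(b + 1)*(b^2 - 2*b - 8) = (b - 4)*(b + 1)*(b + 2)*(b - 4)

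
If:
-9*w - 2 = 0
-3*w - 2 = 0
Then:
No Solution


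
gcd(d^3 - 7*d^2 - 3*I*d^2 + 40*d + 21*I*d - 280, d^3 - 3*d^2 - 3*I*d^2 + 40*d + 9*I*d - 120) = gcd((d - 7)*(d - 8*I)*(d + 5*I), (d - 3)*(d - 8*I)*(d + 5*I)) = d^2 - 3*I*d + 40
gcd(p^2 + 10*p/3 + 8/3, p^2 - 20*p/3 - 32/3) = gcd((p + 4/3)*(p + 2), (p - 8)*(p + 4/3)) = p + 4/3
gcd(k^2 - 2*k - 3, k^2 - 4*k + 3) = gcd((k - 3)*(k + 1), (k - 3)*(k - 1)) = k - 3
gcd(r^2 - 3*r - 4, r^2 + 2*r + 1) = r + 1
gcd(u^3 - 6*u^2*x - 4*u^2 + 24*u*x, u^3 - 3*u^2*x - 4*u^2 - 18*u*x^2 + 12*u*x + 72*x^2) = -u^2 + 6*u*x + 4*u - 24*x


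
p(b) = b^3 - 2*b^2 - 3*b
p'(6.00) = 81.00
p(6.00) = 126.00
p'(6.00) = 81.00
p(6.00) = 126.00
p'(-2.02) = 17.32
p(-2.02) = -10.34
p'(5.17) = 56.51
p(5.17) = 69.22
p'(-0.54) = 0.03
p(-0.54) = 0.88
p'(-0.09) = -2.62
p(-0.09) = 0.25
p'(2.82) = 9.58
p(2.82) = -1.94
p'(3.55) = 20.61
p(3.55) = 8.88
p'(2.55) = 6.31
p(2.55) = -4.07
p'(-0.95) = 3.51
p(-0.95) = 0.19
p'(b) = 3*b^2 - 4*b - 3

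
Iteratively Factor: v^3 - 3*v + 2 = (v + 2)*(v^2 - 2*v + 1) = (v - 1)*(v + 2)*(v - 1)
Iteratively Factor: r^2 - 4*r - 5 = (r - 5)*(r + 1)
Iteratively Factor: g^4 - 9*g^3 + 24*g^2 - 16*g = (g - 4)*(g^3 - 5*g^2 + 4*g) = (g - 4)^2*(g^2 - g) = g*(g - 4)^2*(g - 1)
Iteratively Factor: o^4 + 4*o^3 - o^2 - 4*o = (o)*(o^3 + 4*o^2 - o - 4) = o*(o - 1)*(o^2 + 5*o + 4) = o*(o - 1)*(o + 4)*(o + 1)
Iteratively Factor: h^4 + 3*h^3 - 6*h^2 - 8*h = (h - 2)*(h^3 + 5*h^2 + 4*h) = h*(h - 2)*(h^2 + 5*h + 4) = h*(h - 2)*(h + 1)*(h + 4)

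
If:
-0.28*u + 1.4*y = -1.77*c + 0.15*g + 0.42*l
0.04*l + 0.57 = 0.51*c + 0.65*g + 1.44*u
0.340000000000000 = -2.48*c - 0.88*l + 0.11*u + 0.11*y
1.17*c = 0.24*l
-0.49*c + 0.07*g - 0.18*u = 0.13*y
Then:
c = -0.05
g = 0.40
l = -0.22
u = 0.22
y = 0.08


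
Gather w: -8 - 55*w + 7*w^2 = 7*w^2 - 55*w - 8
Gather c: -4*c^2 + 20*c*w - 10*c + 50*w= -4*c^2 + c*(20*w - 10) + 50*w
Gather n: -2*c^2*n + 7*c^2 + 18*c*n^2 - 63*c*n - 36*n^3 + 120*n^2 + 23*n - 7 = 7*c^2 - 36*n^3 + n^2*(18*c + 120) + n*(-2*c^2 - 63*c + 23) - 7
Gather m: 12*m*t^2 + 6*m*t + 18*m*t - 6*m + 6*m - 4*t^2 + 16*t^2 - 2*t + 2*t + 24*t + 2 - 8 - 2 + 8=m*(12*t^2 + 24*t) + 12*t^2 + 24*t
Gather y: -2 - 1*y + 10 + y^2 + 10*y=y^2 + 9*y + 8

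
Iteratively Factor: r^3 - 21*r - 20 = (r + 4)*(r^2 - 4*r - 5) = (r - 5)*(r + 4)*(r + 1)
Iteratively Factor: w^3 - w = (w)*(w^2 - 1) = w*(w - 1)*(w + 1)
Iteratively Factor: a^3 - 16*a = (a)*(a^2 - 16) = a*(a - 4)*(a + 4)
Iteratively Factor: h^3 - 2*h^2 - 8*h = (h)*(h^2 - 2*h - 8) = h*(h + 2)*(h - 4)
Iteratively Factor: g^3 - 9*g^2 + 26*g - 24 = (g - 4)*(g^2 - 5*g + 6) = (g - 4)*(g - 3)*(g - 2)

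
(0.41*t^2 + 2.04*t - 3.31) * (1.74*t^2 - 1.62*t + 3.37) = 0.7134*t^4 + 2.8854*t^3 - 7.6825*t^2 + 12.237*t - 11.1547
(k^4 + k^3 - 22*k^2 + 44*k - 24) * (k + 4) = k^5 + 5*k^4 - 18*k^3 - 44*k^2 + 152*k - 96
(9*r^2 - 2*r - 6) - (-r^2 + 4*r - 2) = 10*r^2 - 6*r - 4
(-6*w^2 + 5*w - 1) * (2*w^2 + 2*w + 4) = -12*w^4 - 2*w^3 - 16*w^2 + 18*w - 4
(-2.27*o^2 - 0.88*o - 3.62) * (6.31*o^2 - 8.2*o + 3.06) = -14.3237*o^4 + 13.0612*o^3 - 22.5724*o^2 + 26.9912*o - 11.0772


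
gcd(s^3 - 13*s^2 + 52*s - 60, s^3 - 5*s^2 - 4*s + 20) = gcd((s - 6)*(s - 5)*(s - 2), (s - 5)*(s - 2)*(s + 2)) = s^2 - 7*s + 10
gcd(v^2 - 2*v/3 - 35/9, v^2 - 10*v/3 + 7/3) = v - 7/3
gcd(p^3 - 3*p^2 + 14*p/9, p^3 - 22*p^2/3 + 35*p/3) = p^2 - 7*p/3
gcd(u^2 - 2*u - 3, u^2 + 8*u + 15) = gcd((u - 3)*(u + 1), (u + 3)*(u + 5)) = 1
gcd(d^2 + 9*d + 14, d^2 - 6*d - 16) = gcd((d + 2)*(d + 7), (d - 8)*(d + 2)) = d + 2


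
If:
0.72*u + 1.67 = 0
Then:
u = -2.32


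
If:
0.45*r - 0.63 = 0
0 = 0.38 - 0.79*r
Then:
No Solution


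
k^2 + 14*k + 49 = (k + 7)^2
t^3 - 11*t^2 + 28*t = t*(t - 7)*(t - 4)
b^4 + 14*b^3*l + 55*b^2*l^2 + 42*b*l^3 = b*(b + l)*(b + 6*l)*(b + 7*l)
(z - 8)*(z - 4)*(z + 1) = z^3 - 11*z^2 + 20*z + 32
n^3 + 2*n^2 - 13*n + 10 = (n - 2)*(n - 1)*(n + 5)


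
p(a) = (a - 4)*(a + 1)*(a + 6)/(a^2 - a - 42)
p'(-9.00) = 0.91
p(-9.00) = -6.50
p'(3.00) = -0.50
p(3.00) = 1.00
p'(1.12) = 0.31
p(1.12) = 1.04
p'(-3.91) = 0.80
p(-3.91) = -2.11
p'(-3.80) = 0.79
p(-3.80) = -2.02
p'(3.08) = -0.56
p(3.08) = 0.96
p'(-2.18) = 0.72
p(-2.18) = -0.79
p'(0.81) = 0.37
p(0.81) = 0.93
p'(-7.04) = 0.88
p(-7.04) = -4.75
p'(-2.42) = 0.73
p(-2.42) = -0.97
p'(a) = (1 - 2*a)*(a - 4)*(a + 1)*(a + 6)/(a^2 - a - 42)^2 + (a - 4)*(a + 1)/(a^2 - a - 42) + (a - 4)*(a + 6)/(a^2 - a - 42) + (a + 1)*(a + 6)/(a^2 - a - 42)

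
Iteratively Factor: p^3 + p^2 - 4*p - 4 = (p + 1)*(p^2 - 4) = (p + 1)*(p + 2)*(p - 2)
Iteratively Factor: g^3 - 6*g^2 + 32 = (g + 2)*(g^2 - 8*g + 16) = (g - 4)*(g + 2)*(g - 4)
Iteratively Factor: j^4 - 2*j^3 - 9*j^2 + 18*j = (j - 3)*(j^3 + j^2 - 6*j) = (j - 3)*(j - 2)*(j^2 + 3*j) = (j - 3)*(j - 2)*(j + 3)*(j)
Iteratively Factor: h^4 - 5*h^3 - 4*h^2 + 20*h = (h + 2)*(h^3 - 7*h^2 + 10*h) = (h - 2)*(h + 2)*(h^2 - 5*h) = h*(h - 2)*(h + 2)*(h - 5)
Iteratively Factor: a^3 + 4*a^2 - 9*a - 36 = (a + 3)*(a^2 + a - 12) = (a - 3)*(a + 3)*(a + 4)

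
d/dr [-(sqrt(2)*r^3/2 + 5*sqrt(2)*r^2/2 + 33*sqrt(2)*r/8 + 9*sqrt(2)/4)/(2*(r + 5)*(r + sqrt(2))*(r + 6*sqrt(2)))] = (-56*r^4 - 560*r^3 - 30*sqrt(2)*r^3 - 741*sqrt(2)*r^2 - 938*r^2 - 2220*sqrt(2)*r + 504*r - 1764*sqrt(2) + 1260)/(16*(r^6 + 10*r^5 + 14*sqrt(2)*r^5 + 147*r^4 + 140*sqrt(2)*r^4 + 518*sqrt(2)*r^3 + 1220*r^3 + 1680*sqrt(2)*r^2 + 3194*r^2 + 1440*r + 4200*sqrt(2)*r + 3600))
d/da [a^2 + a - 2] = 2*a + 1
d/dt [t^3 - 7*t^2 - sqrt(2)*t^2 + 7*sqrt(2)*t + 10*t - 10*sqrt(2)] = 3*t^2 - 14*t - 2*sqrt(2)*t + 7*sqrt(2) + 10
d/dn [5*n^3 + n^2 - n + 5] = 15*n^2 + 2*n - 1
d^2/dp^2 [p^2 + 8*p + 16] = 2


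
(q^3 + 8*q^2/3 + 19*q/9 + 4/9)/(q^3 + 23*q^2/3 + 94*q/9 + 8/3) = (q + 1)/(q + 6)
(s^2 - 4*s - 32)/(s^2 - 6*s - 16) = (s + 4)/(s + 2)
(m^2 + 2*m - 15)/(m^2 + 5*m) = (m - 3)/m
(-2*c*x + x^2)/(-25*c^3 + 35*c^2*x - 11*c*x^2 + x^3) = x*(2*c - x)/(25*c^3 - 35*c^2*x + 11*c*x^2 - x^3)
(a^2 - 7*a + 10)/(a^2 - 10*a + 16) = (a - 5)/(a - 8)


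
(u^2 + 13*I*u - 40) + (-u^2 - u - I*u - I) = -u + 12*I*u - 40 - I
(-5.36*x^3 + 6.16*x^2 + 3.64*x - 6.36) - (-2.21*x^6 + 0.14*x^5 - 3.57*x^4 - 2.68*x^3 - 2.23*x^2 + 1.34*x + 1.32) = 2.21*x^6 - 0.14*x^5 + 3.57*x^4 - 2.68*x^3 + 8.39*x^2 + 2.3*x - 7.68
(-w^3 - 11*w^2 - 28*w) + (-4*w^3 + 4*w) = -5*w^3 - 11*w^2 - 24*w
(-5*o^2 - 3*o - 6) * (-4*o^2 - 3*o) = 20*o^4 + 27*o^3 + 33*o^2 + 18*o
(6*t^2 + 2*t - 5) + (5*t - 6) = 6*t^2 + 7*t - 11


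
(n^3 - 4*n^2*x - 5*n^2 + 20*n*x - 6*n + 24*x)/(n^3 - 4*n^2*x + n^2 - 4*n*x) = (n - 6)/n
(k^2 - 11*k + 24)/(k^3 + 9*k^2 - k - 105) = (k - 8)/(k^2 + 12*k + 35)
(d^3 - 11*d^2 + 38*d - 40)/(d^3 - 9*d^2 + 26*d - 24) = (d - 5)/(d - 3)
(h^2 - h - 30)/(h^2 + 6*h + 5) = (h - 6)/(h + 1)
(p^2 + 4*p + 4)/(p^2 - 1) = (p^2 + 4*p + 4)/(p^2 - 1)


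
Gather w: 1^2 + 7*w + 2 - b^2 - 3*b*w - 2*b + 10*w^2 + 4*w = -b^2 - 2*b + 10*w^2 + w*(11 - 3*b) + 3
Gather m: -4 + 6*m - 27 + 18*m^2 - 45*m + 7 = 18*m^2 - 39*m - 24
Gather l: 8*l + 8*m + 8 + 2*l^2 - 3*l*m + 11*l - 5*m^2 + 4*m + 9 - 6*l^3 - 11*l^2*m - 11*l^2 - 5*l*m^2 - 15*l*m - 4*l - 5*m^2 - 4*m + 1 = -6*l^3 + l^2*(-11*m - 9) + l*(-5*m^2 - 18*m + 15) - 10*m^2 + 8*m + 18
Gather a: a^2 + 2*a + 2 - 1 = a^2 + 2*a + 1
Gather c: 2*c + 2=2*c + 2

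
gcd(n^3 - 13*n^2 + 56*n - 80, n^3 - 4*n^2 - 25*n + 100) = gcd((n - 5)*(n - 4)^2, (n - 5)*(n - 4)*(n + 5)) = n^2 - 9*n + 20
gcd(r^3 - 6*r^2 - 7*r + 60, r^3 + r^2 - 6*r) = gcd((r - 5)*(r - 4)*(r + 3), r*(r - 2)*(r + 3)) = r + 3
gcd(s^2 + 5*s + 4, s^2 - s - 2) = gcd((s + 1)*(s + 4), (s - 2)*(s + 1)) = s + 1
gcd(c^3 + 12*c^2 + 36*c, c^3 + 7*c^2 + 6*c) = c^2 + 6*c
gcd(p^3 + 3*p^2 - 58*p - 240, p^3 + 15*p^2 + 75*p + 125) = p + 5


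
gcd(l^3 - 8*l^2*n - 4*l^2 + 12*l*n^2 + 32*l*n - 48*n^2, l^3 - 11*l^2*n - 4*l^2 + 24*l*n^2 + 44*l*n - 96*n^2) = l - 4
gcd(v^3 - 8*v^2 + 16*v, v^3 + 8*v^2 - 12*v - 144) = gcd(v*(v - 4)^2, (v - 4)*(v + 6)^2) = v - 4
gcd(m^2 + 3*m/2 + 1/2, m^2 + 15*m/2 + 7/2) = m + 1/2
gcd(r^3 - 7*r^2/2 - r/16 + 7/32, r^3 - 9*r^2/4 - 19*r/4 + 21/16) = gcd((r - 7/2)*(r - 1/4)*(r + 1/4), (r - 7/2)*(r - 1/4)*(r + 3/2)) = r^2 - 15*r/4 + 7/8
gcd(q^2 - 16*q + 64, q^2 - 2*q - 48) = q - 8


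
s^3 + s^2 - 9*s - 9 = (s - 3)*(s + 1)*(s + 3)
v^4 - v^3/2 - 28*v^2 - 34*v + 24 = (v - 6)*(v - 1/2)*(v + 2)*(v + 4)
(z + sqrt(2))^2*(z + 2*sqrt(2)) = z^3 + 4*sqrt(2)*z^2 + 10*z + 4*sqrt(2)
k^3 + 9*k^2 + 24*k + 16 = (k + 1)*(k + 4)^2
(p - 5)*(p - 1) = p^2 - 6*p + 5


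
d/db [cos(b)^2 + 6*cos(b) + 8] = -2*(cos(b) + 3)*sin(b)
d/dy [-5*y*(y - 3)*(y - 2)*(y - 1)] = -20*y^3 + 90*y^2 - 110*y + 30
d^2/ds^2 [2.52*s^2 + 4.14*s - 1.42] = 5.04000000000000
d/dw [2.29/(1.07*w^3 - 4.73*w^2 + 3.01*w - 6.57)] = (-7.3509*w^2 + 21.6634*w - 6.8929)/(1.07*w^3 - 4.73*w^2 + 3.01*w - 6.57)^2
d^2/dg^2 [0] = 0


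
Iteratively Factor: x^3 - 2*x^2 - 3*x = (x - 3)*(x^2 + x) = x*(x - 3)*(x + 1)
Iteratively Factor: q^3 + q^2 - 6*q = (q + 3)*(q^2 - 2*q) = (q - 2)*(q + 3)*(q)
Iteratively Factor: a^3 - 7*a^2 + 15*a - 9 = (a - 3)*(a^2 - 4*a + 3) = (a - 3)*(a - 1)*(a - 3)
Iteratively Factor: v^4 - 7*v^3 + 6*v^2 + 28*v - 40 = (v - 2)*(v^3 - 5*v^2 - 4*v + 20) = (v - 2)^2*(v^2 - 3*v - 10) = (v - 2)^2*(v + 2)*(v - 5)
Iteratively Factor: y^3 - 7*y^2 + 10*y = (y - 2)*(y^2 - 5*y) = y*(y - 2)*(y - 5)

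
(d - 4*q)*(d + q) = d^2 - 3*d*q - 4*q^2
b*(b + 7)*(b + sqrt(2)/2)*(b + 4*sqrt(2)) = b^4 + 9*sqrt(2)*b^3/2 + 7*b^3 + 4*b^2 + 63*sqrt(2)*b^2/2 + 28*b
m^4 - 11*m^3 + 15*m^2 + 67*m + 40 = (m - 8)*(m - 5)*(m + 1)^2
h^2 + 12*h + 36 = (h + 6)^2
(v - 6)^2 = v^2 - 12*v + 36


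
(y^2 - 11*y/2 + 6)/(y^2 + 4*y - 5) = (y^2 - 11*y/2 + 6)/(y^2 + 4*y - 5)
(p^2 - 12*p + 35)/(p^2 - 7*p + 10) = (p - 7)/(p - 2)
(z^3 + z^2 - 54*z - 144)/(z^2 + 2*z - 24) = (z^2 - 5*z - 24)/(z - 4)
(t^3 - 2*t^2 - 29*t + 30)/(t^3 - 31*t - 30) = (t - 1)/(t + 1)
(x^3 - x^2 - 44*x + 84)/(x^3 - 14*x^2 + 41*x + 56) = (x^3 - x^2 - 44*x + 84)/(x^3 - 14*x^2 + 41*x + 56)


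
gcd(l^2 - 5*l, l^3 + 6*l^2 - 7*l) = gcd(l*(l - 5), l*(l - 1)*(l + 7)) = l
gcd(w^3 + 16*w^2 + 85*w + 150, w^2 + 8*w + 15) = w + 5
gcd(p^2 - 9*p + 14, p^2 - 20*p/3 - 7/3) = p - 7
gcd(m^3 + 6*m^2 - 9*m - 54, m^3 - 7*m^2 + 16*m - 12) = m - 3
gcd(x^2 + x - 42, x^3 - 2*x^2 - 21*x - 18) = x - 6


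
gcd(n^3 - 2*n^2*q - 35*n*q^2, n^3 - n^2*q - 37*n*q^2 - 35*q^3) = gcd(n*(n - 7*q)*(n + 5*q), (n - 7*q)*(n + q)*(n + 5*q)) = -n^2 + 2*n*q + 35*q^2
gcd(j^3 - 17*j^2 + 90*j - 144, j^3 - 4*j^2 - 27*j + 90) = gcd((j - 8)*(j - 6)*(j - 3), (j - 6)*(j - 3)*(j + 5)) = j^2 - 9*j + 18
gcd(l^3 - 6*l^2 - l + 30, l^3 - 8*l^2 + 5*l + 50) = l^2 - 3*l - 10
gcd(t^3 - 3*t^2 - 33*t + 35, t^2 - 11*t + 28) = t - 7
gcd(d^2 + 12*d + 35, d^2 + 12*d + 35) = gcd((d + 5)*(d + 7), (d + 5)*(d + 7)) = d^2 + 12*d + 35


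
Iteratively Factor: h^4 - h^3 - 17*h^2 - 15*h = (h + 1)*(h^3 - 2*h^2 - 15*h) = (h + 1)*(h + 3)*(h^2 - 5*h) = h*(h + 1)*(h + 3)*(h - 5)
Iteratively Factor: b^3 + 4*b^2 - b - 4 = (b + 4)*(b^2 - 1) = (b - 1)*(b + 4)*(b + 1)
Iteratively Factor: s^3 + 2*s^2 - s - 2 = (s + 2)*(s^2 - 1) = (s - 1)*(s + 2)*(s + 1)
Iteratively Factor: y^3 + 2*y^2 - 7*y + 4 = (y - 1)*(y^2 + 3*y - 4) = (y - 1)*(y + 4)*(y - 1)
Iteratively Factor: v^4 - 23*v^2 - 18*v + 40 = (v + 4)*(v^3 - 4*v^2 - 7*v + 10) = (v - 1)*(v + 4)*(v^2 - 3*v - 10) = (v - 5)*(v - 1)*(v + 4)*(v + 2)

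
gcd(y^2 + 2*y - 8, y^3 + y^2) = 1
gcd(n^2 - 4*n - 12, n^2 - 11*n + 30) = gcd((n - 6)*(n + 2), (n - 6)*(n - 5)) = n - 6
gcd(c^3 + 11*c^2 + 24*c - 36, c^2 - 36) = c + 6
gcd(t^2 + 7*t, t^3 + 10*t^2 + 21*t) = t^2 + 7*t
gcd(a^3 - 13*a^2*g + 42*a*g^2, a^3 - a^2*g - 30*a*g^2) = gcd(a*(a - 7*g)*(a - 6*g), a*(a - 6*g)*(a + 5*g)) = a^2 - 6*a*g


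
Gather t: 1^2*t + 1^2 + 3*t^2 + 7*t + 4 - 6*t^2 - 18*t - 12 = -3*t^2 - 10*t - 7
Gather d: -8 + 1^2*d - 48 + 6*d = 7*d - 56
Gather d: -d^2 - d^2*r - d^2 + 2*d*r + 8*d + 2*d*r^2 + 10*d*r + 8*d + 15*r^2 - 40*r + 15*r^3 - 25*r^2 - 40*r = d^2*(-r - 2) + d*(2*r^2 + 12*r + 16) + 15*r^3 - 10*r^2 - 80*r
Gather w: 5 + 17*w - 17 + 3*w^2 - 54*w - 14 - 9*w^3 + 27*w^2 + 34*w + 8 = -9*w^3 + 30*w^2 - 3*w - 18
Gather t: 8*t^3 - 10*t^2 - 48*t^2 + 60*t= 8*t^3 - 58*t^2 + 60*t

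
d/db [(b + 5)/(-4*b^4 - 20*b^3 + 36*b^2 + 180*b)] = 3*(b^2 - 3)/(4*b^2*(b^4 - 18*b^2 + 81))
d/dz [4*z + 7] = 4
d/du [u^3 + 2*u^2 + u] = 3*u^2 + 4*u + 1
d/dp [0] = 0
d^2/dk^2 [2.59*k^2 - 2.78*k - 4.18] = 5.18000000000000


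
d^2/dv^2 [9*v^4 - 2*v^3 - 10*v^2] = 108*v^2 - 12*v - 20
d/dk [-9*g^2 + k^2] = 2*k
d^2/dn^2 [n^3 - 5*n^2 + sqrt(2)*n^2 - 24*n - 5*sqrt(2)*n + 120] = 6*n - 10 + 2*sqrt(2)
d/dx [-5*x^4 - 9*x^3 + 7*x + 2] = -20*x^3 - 27*x^2 + 7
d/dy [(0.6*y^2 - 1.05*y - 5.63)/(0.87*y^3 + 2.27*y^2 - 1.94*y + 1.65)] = (-0.522*y^4 + 1.827*y^3 + 15.9138*y^2 + 27.5402*y - 12.6547)/(0.7569*y^6 + 3.9498*y^5 + 1.7773*y^4 - 5.9366*y^3 + 11.2546*y^2 - 6.402*y + 2.7225)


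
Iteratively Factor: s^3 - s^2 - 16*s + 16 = (s - 4)*(s^2 + 3*s - 4) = (s - 4)*(s - 1)*(s + 4)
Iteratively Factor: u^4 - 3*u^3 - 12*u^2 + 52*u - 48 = (u - 3)*(u^3 - 12*u + 16) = (u - 3)*(u - 2)*(u^2 + 2*u - 8) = (u - 3)*(u - 2)^2*(u + 4)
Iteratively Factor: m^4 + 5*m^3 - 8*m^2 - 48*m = (m + 4)*(m^3 + m^2 - 12*m) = (m - 3)*(m + 4)*(m^2 + 4*m) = m*(m - 3)*(m + 4)*(m + 4)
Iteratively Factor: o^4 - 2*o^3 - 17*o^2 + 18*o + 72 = (o - 4)*(o^3 + 2*o^2 - 9*o - 18) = (o - 4)*(o - 3)*(o^2 + 5*o + 6) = (o - 4)*(o - 3)*(o + 2)*(o + 3)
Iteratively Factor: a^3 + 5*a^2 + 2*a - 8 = (a + 2)*(a^2 + 3*a - 4) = (a - 1)*(a + 2)*(a + 4)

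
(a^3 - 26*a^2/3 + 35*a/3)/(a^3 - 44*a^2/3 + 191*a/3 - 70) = a/(a - 6)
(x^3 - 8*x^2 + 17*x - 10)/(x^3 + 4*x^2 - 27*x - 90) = (x^2 - 3*x + 2)/(x^2 + 9*x + 18)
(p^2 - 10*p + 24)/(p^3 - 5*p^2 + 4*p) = (p - 6)/(p*(p - 1))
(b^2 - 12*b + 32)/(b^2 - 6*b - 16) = (b - 4)/(b + 2)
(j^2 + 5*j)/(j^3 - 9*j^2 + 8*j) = (j + 5)/(j^2 - 9*j + 8)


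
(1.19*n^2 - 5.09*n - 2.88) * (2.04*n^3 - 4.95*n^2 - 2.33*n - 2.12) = 2.4276*n^5 - 16.2741*n^4 + 16.5476*n^3 + 23.5929*n^2 + 17.5012*n + 6.1056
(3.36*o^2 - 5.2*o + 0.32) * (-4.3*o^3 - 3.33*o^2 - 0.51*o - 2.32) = -14.448*o^5 + 11.1712*o^4 + 14.2264*o^3 - 6.2088*o^2 + 11.9008*o - 0.7424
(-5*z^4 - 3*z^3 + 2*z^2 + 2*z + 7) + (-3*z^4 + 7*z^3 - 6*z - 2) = -8*z^4 + 4*z^3 + 2*z^2 - 4*z + 5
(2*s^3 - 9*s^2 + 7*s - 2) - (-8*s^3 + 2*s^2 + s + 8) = 10*s^3 - 11*s^2 + 6*s - 10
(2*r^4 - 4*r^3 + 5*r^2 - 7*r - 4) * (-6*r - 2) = -12*r^5 + 20*r^4 - 22*r^3 + 32*r^2 + 38*r + 8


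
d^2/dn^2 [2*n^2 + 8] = 4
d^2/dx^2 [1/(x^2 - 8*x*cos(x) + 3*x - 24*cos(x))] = 2*(-(x^2 - 8*x*cos(x) + 3*x - 24*cos(x))*(4*x*cos(x) + 8*sin(x) + 12*cos(x) + 1) + (8*x*sin(x) + 2*x + 24*sin(x) - 8*cos(x) + 3)^2)/((x + 3)^3*(x - 8*cos(x))^3)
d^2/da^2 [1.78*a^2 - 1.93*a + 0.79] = 3.56000000000000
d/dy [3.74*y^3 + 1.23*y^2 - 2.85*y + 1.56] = 11.22*y^2 + 2.46*y - 2.85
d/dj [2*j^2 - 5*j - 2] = 4*j - 5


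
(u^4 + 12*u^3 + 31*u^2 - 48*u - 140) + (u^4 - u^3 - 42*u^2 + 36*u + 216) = 2*u^4 + 11*u^3 - 11*u^2 - 12*u + 76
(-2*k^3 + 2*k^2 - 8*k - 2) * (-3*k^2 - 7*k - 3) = 6*k^5 + 8*k^4 + 16*k^3 + 56*k^2 + 38*k + 6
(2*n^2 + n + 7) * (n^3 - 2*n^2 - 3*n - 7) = 2*n^5 - 3*n^4 - n^3 - 31*n^2 - 28*n - 49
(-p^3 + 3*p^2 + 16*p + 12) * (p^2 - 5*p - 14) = -p^5 + 8*p^4 + 15*p^3 - 110*p^2 - 284*p - 168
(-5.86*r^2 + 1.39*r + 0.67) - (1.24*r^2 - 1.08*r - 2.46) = -7.1*r^2 + 2.47*r + 3.13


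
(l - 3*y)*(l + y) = l^2 - 2*l*y - 3*y^2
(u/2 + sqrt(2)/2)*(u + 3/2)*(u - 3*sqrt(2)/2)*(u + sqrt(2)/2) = u^4/2 + 3*u^3/4 - 7*u^2/4 - 21*u/8 - 3*sqrt(2)*u/4 - 9*sqrt(2)/8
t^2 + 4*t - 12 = (t - 2)*(t + 6)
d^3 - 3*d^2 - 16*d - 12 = (d - 6)*(d + 1)*(d + 2)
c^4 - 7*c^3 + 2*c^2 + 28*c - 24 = (c - 6)*(c - 2)*(c - 1)*(c + 2)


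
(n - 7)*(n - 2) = n^2 - 9*n + 14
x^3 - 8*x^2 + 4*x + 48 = (x - 6)*(x - 4)*(x + 2)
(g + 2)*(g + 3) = g^2 + 5*g + 6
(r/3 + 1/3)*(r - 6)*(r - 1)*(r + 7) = r^4/3 + r^3/3 - 43*r^2/3 - r/3 + 14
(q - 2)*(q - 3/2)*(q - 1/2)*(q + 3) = q^4 - q^3 - 29*q^2/4 + 51*q/4 - 9/2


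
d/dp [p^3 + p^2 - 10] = p*(3*p + 2)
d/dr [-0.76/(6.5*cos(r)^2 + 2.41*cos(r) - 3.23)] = -(9.88*cos(r) + 1.8316)*sin(r)/(6.5*cos(r)^2 + 2.41*cos(r) - 3.23)^2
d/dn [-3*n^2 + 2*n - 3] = 2 - 6*n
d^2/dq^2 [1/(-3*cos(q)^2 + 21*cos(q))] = ((1 - cos(2*q))^2 + 105*cos(q)/4 + 51*cos(2*q)/2 - 21*cos(3*q)/4 - 153/2)/(3*(cos(q) - 7)^3*cos(q)^3)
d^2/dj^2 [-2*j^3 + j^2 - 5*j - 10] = 2 - 12*j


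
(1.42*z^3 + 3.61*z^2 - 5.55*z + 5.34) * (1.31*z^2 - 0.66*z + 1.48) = 1.8602*z^5 + 3.7919*z^4 - 7.5515*z^3 + 16.0012*z^2 - 11.7384*z + 7.9032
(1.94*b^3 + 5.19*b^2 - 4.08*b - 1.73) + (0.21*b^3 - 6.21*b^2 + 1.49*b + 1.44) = 2.15*b^3 - 1.02*b^2 - 2.59*b - 0.29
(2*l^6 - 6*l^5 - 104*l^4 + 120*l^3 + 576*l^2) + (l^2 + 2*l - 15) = 2*l^6 - 6*l^5 - 104*l^4 + 120*l^3 + 577*l^2 + 2*l - 15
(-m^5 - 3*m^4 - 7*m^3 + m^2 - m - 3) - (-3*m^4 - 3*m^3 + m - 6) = -m^5 - 4*m^3 + m^2 - 2*m + 3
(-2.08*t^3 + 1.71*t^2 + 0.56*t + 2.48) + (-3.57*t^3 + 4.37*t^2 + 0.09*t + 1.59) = -5.65*t^3 + 6.08*t^2 + 0.65*t + 4.07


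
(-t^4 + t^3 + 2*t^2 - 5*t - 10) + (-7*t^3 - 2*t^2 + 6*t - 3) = -t^4 - 6*t^3 + t - 13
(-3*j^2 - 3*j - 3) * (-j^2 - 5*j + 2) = 3*j^4 + 18*j^3 + 12*j^2 + 9*j - 6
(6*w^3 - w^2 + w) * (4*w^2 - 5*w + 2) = 24*w^5 - 34*w^4 + 21*w^3 - 7*w^2 + 2*w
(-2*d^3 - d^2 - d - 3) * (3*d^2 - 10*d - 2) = -6*d^5 + 17*d^4 + 11*d^3 + 3*d^2 + 32*d + 6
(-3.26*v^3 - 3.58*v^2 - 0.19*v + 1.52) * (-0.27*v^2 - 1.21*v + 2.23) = 0.8802*v^5 + 4.9112*v^4 - 2.8867*v^3 - 8.1639*v^2 - 2.2629*v + 3.3896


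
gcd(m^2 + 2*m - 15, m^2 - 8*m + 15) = m - 3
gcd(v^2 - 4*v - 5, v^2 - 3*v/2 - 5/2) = v + 1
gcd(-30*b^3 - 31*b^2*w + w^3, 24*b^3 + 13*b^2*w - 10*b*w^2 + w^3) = b + w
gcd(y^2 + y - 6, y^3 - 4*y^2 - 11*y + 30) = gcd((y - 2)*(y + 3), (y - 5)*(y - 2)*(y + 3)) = y^2 + y - 6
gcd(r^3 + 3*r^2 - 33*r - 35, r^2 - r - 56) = r + 7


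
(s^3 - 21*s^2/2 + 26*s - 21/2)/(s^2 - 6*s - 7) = (2*s^2 - 7*s + 3)/(2*(s + 1))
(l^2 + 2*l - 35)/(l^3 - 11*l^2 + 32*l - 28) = (l^2 + 2*l - 35)/(l^3 - 11*l^2 + 32*l - 28)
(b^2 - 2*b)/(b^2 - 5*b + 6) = b/(b - 3)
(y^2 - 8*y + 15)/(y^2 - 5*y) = (y - 3)/y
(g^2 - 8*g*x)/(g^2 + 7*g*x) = (g - 8*x)/(g + 7*x)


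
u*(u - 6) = u^2 - 6*u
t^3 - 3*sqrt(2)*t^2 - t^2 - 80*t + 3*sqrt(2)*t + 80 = (t - 1)*(t - 8*sqrt(2))*(t + 5*sqrt(2))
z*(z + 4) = z^2 + 4*z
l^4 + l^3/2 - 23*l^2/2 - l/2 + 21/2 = (l - 3)*(l - 1)*(l + 1)*(l + 7/2)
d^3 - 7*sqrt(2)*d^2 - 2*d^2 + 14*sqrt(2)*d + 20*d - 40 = (d - 2)*(d - 5*sqrt(2))*(d - 2*sqrt(2))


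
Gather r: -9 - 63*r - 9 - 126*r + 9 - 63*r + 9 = -252*r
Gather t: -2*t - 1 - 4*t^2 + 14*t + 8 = -4*t^2 + 12*t + 7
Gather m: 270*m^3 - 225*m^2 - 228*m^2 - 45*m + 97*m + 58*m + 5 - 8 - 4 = 270*m^3 - 453*m^2 + 110*m - 7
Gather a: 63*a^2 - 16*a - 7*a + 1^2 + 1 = 63*a^2 - 23*a + 2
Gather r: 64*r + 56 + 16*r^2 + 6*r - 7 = 16*r^2 + 70*r + 49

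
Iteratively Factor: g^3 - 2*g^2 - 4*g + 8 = (g + 2)*(g^2 - 4*g + 4) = (g - 2)*(g + 2)*(g - 2)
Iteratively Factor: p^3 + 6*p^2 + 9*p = (p)*(p^2 + 6*p + 9) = p*(p + 3)*(p + 3)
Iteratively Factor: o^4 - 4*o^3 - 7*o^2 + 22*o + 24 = (o + 1)*(o^3 - 5*o^2 - 2*o + 24) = (o + 1)*(o + 2)*(o^2 - 7*o + 12) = (o - 4)*(o + 1)*(o + 2)*(o - 3)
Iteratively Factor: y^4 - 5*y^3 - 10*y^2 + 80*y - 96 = (y - 3)*(y^3 - 2*y^2 - 16*y + 32) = (y - 3)*(y - 2)*(y^2 - 16) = (y - 3)*(y - 2)*(y + 4)*(y - 4)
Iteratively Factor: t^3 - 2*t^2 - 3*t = (t)*(t^2 - 2*t - 3) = t*(t + 1)*(t - 3)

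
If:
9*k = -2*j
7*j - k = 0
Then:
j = 0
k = 0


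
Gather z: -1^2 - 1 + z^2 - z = z^2 - z - 2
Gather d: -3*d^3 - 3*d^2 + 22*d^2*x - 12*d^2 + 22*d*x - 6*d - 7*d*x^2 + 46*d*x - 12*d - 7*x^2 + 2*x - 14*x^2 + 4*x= -3*d^3 + d^2*(22*x - 15) + d*(-7*x^2 + 68*x - 18) - 21*x^2 + 6*x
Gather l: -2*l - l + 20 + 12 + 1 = 33 - 3*l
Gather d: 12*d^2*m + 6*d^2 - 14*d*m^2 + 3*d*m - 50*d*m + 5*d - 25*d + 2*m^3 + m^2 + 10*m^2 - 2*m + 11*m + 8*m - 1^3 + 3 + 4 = d^2*(12*m + 6) + d*(-14*m^2 - 47*m - 20) + 2*m^3 + 11*m^2 + 17*m + 6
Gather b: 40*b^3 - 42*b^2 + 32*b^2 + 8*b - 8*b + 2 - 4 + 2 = 40*b^3 - 10*b^2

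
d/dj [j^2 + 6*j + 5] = 2*j + 6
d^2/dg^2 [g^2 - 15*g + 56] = 2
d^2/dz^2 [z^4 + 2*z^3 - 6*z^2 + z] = 12*z^2 + 12*z - 12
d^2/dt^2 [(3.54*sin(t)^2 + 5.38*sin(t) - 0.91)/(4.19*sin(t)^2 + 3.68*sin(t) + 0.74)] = (4.26325641456066e-14*sin(t)^6 - 39.8678500000002*sin(t)^5 + 142.8239*sin(t)^4 + 192.9971*sin(t)^3 - 153.77885*sin(t)^2 - 189.7004*sin(t) - 44.4287)/(73.560059*sin(t)^6 + 193.819344*sin(t)^5 + 209.20251*sin(t)^4 + 118.29728*sin(t)^3 + 36.94746*sin(t)^2 + 6.045504*sin(t) + 0.405224)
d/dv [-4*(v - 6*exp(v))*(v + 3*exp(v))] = 12*v*exp(v) - 8*v + 144*exp(2*v) + 12*exp(v)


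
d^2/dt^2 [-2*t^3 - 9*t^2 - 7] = -12*t - 18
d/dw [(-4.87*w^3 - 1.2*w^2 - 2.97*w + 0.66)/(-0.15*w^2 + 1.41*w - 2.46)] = (0.7305*w^4 - 13.7334*w^3 + 33.8031*w^2 + 6.102*w + 6.3756)/(0.0225*w^4 - 0.423*w^3 + 2.7261*w^2 - 6.9372*w + 6.0516)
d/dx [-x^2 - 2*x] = -2*x - 2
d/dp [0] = 0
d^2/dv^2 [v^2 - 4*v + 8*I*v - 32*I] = 2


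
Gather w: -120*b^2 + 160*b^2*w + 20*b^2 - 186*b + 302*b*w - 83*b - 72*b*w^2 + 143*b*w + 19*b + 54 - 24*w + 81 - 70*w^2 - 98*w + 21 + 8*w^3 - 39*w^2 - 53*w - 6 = -100*b^2 - 250*b + 8*w^3 + w^2*(-72*b - 109) + w*(160*b^2 + 445*b - 175) + 150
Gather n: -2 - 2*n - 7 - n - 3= -3*n - 12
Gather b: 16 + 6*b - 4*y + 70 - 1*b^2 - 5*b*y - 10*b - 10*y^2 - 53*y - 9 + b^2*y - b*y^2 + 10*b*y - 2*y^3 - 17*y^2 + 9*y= b^2*(y - 1) + b*(-y^2 + 5*y - 4) - 2*y^3 - 27*y^2 - 48*y + 77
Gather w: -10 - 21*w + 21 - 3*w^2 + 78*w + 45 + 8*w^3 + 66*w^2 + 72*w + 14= 8*w^3 + 63*w^2 + 129*w + 70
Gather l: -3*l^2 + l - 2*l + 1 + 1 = -3*l^2 - l + 2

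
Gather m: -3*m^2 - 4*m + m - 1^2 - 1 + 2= -3*m^2 - 3*m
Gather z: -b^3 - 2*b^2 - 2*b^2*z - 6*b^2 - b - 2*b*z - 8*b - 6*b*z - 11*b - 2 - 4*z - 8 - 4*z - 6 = -b^3 - 8*b^2 - 20*b + z*(-2*b^2 - 8*b - 8) - 16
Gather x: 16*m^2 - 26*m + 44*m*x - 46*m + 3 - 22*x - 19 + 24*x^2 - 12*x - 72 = 16*m^2 - 72*m + 24*x^2 + x*(44*m - 34) - 88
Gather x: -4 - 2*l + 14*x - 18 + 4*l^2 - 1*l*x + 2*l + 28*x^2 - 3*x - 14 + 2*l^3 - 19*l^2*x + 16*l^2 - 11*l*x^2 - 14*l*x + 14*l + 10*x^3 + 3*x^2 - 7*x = 2*l^3 + 20*l^2 + 14*l + 10*x^3 + x^2*(31 - 11*l) + x*(-19*l^2 - 15*l + 4) - 36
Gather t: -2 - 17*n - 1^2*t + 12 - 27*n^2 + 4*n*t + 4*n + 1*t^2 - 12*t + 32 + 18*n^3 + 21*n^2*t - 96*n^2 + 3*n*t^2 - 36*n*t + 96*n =18*n^3 - 123*n^2 + 83*n + t^2*(3*n + 1) + t*(21*n^2 - 32*n - 13) + 42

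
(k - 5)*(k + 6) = k^2 + k - 30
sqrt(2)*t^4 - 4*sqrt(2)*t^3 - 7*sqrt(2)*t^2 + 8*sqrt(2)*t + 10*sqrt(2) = (t - 5)*(t - sqrt(2))*(t + sqrt(2))*(sqrt(2)*t + sqrt(2))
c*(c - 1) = c^2 - c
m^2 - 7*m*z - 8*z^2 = (m - 8*z)*(m + z)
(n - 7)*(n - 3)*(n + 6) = n^3 - 4*n^2 - 39*n + 126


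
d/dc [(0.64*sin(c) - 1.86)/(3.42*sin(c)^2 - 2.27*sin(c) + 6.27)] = (-2.1888*sin(c)^2 + 12.7224*sin(c) - 0.2094)*cos(c)/(11.6964*sin(c)^4 - 15.5268*sin(c)^3 + 48.0397*sin(c)^2 - 28.4658*sin(c) + 39.3129)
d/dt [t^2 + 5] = 2*t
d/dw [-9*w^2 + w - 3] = 1 - 18*w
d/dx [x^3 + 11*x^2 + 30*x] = 3*x^2 + 22*x + 30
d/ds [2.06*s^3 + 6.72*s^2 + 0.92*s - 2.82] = 6.18*s^2 + 13.44*s + 0.92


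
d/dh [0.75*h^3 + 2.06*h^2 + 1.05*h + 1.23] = 2.25*h^2 + 4.12*h + 1.05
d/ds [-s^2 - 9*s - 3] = -2*s - 9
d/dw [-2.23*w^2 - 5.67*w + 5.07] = -4.46*w - 5.67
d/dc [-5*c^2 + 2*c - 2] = 2 - 10*c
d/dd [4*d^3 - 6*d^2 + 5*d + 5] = 12*d^2 - 12*d + 5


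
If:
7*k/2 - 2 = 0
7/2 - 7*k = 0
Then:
No Solution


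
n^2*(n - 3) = n^3 - 3*n^2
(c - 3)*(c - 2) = c^2 - 5*c + 6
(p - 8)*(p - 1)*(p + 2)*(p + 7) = p^4 - 59*p^2 - 54*p + 112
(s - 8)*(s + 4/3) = s^2 - 20*s/3 - 32/3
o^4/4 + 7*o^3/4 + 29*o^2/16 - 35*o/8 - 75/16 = (o/4 + 1/4)*(o - 3/2)*(o + 5/2)*(o + 5)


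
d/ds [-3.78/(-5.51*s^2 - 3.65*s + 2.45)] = (-41.6556*s - 13.797)/(5.51*s^2 + 3.65*s - 2.45)^2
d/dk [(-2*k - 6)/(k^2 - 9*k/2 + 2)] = 4*(2*k^2 + 12*k - 31)/(4*k^4 - 36*k^3 + 97*k^2 - 72*k + 16)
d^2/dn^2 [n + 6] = 0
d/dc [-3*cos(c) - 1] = 3*sin(c)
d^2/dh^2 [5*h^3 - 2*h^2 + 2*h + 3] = 30*h - 4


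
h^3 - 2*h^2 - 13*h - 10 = (h - 5)*(h + 1)*(h + 2)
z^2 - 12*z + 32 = (z - 8)*(z - 4)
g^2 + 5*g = g*(g + 5)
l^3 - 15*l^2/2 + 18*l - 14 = (l - 7/2)*(l - 2)^2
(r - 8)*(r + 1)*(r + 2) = r^3 - 5*r^2 - 22*r - 16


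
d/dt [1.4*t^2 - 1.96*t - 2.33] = 2.8*t - 1.96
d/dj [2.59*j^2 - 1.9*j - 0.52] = 5.18*j - 1.9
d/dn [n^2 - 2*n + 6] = 2*n - 2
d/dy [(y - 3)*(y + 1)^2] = (y + 1)*(3*y - 5)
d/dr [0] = 0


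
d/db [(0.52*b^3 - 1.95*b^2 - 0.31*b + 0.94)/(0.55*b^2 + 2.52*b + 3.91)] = (0.286*b^4 + 2.6208*b^3 + 1.3561*b^2 - 16.283*b - 3.5809)/(0.3025*b^4 + 2.772*b^3 + 10.6514*b^2 + 19.7064*b + 15.2881)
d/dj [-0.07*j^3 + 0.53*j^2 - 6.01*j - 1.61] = -0.21*j^2 + 1.06*j - 6.01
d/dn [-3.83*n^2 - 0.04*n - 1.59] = -7.66*n - 0.04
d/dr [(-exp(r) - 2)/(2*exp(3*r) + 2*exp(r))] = (exp(3*r) + 3*exp(2*r) + 1)/(exp(5*r) + 2*exp(3*r) + exp(r))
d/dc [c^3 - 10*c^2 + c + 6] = 3*c^2 - 20*c + 1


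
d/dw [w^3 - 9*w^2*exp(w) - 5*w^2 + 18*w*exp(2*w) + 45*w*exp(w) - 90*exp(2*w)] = -9*w^2*exp(w) + 3*w^2 + 36*w*exp(2*w) + 27*w*exp(w) - 10*w - 162*exp(2*w) + 45*exp(w)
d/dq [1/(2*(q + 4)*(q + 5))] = (-q - 9/2)/(q^4 + 18*q^3 + 121*q^2 + 360*q + 400)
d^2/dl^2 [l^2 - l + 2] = 2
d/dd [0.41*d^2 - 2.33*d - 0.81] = 0.82*d - 2.33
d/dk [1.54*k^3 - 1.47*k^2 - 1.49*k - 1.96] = 4.62*k^2 - 2.94*k - 1.49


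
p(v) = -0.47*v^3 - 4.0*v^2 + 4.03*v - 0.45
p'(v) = -1.41*v^2 - 8.0*v + 4.03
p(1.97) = -11.63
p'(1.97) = -17.20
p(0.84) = -0.17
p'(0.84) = -3.68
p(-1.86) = -18.76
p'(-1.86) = 14.03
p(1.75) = -8.17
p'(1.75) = -14.29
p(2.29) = -17.84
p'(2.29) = -21.68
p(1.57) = -5.80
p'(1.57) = -12.01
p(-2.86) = -33.70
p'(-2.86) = 15.38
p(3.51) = -55.91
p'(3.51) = -41.42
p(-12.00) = 187.35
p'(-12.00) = -103.01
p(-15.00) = 625.35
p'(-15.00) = -193.22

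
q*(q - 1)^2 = q^3 - 2*q^2 + q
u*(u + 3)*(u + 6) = u^3 + 9*u^2 + 18*u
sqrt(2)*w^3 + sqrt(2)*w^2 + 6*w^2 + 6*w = w*(w + 3*sqrt(2))*(sqrt(2)*w + sqrt(2))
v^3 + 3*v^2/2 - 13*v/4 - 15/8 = (v - 3/2)*(v + 1/2)*(v + 5/2)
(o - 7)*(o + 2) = o^2 - 5*o - 14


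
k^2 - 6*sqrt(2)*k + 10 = (k - 5*sqrt(2))*(k - sqrt(2))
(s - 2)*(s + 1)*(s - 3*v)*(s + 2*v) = s^4 - s^3*v - s^3 - 6*s^2*v^2 + s^2*v - 2*s^2 + 6*s*v^2 + 2*s*v + 12*v^2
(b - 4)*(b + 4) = b^2 - 16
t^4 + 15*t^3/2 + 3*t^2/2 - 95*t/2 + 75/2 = (t - 3/2)*(t - 1)*(t + 5)^2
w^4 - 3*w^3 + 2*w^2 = w^2*(w - 2)*(w - 1)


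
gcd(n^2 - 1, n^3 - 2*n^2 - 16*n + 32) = 1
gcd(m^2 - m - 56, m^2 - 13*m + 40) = m - 8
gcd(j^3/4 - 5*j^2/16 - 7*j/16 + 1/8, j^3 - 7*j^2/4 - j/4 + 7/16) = 1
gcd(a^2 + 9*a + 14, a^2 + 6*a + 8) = a + 2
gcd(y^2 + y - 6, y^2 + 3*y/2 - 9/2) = y + 3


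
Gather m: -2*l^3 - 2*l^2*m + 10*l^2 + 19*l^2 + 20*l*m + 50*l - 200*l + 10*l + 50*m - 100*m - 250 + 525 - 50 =-2*l^3 + 29*l^2 - 140*l + m*(-2*l^2 + 20*l - 50) + 225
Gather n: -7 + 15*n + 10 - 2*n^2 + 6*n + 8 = -2*n^2 + 21*n + 11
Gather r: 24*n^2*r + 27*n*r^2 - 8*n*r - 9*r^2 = r^2*(27*n - 9) + r*(24*n^2 - 8*n)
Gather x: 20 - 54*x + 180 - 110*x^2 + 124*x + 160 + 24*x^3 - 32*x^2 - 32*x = 24*x^3 - 142*x^2 + 38*x + 360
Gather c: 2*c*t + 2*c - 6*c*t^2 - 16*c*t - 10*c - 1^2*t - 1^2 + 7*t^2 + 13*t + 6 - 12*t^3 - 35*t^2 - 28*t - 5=c*(-6*t^2 - 14*t - 8) - 12*t^3 - 28*t^2 - 16*t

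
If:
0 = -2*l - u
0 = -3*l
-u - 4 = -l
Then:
No Solution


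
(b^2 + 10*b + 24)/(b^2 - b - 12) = (b^2 + 10*b + 24)/(b^2 - b - 12)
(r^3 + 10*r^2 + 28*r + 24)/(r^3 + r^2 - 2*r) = (r^2 + 8*r + 12)/(r*(r - 1))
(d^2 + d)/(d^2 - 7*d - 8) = d/(d - 8)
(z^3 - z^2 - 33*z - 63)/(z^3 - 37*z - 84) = (z + 3)/(z + 4)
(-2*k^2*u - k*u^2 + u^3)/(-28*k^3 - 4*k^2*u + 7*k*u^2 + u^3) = u*(k + u)/(14*k^2 + 9*k*u + u^2)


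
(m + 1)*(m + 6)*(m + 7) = m^3 + 14*m^2 + 55*m + 42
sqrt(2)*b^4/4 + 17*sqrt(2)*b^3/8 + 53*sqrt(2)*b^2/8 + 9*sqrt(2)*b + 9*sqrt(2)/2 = (b/2 + 1)*(b + 3/2)*(b + 3)*(sqrt(2)*b/2 + sqrt(2))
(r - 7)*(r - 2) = r^2 - 9*r + 14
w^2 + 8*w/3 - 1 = (w - 1/3)*(w + 3)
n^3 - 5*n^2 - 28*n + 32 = (n - 8)*(n - 1)*(n + 4)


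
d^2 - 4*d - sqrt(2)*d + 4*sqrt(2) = (d - 4)*(d - sqrt(2))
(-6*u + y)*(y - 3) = -6*u*y + 18*u + y^2 - 3*y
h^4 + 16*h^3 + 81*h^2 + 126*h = h*(h + 3)*(h + 6)*(h + 7)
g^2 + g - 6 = (g - 2)*(g + 3)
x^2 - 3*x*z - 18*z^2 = (x - 6*z)*(x + 3*z)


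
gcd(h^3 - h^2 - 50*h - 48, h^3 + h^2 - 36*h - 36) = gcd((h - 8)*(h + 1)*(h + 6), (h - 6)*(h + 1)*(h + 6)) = h^2 + 7*h + 6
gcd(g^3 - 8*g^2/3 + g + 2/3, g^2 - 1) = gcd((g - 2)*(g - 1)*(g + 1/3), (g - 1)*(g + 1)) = g - 1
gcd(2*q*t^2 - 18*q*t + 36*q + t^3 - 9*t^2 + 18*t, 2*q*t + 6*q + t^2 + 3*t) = 2*q + t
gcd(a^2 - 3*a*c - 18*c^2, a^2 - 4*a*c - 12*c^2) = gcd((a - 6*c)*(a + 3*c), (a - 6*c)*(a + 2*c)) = a - 6*c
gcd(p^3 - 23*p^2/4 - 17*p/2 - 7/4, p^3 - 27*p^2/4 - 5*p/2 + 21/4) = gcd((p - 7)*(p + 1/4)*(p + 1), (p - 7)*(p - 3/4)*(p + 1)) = p^2 - 6*p - 7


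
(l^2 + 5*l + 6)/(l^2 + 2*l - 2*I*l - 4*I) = (l + 3)/(l - 2*I)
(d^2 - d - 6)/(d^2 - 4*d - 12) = (d - 3)/(d - 6)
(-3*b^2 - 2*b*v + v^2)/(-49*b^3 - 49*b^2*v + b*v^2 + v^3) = (-3*b + v)/(-49*b^2 + v^2)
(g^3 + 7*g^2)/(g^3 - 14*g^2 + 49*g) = g*(g + 7)/(g^2 - 14*g + 49)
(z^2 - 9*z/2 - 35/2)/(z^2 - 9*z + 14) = (z + 5/2)/(z - 2)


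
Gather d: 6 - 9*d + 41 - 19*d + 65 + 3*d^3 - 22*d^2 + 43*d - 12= 3*d^3 - 22*d^2 + 15*d + 100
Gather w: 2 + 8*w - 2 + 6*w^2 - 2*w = 6*w^2 + 6*w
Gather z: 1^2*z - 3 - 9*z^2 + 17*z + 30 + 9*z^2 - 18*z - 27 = 0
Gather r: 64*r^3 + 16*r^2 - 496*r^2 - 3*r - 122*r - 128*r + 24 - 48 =64*r^3 - 480*r^2 - 253*r - 24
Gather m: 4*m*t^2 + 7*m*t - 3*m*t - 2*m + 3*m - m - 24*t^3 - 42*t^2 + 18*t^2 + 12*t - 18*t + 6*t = m*(4*t^2 + 4*t) - 24*t^3 - 24*t^2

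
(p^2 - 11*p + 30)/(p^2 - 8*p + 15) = (p - 6)/(p - 3)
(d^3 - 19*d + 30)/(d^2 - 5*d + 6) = d + 5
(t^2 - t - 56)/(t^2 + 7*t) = (t - 8)/t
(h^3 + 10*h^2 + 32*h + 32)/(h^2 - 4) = (h^2 + 8*h + 16)/(h - 2)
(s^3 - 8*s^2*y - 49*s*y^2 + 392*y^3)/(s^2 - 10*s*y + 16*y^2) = (-s^2 + 49*y^2)/(-s + 2*y)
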